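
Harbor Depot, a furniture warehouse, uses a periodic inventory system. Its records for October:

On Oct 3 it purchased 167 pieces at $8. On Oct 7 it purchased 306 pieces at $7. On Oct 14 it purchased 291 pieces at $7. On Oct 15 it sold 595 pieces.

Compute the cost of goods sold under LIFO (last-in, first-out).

COGS = $4,165

Oct 15, 595 sold [LIFO — newest first]: 291 @ $7 + 304 @ $7 = $4,165
Ending inventory: 167 @ $8 + 2 @ $7 = $1,350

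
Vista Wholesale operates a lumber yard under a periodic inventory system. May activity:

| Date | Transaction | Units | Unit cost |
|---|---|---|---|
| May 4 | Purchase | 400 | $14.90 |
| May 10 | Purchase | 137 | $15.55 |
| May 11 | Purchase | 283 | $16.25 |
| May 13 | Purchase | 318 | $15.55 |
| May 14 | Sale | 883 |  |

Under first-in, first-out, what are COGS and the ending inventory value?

May 14, 883 sold [FIFO — oldest first]: 400 @ $14.90 + 137 @ $15.55 + 283 @ $16.25 + 63 @ $15.55 = $13,668.75
Ending inventory: 255 @ $15.55 = $3,965.25

COGS = $13,668.75; ending inventory = $3,965.25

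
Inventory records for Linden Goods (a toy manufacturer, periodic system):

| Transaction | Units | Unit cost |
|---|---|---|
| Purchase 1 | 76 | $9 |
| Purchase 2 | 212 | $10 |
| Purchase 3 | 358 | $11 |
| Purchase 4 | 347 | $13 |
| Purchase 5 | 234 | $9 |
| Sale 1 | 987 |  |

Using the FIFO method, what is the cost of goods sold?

COGS = $11,175

Sale 1 (987) [FIFO — oldest first]: 76 @ $9 + 212 @ $10 + 358 @ $11 + 341 @ $13 = $11,175
Ending inventory: 6 @ $13 + 234 @ $9 = $2,184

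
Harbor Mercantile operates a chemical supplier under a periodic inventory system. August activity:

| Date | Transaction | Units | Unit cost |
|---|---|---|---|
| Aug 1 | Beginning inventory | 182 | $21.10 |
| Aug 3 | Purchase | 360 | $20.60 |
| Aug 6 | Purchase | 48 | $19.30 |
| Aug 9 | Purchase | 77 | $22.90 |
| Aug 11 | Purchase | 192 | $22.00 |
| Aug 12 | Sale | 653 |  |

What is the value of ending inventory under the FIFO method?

Aug 12, 653 sold [FIFO — oldest first]: 182 @ $21.10 + 360 @ $20.60 + 48 @ $19.30 + 63 @ $22.90 = $13,625.30
Ending inventory: 14 @ $22.90 + 192 @ $22.00 = $4,544.60
Check: goods available $18,169.90 = COGS $13,625.30 + ending $4,544.60

Ending inventory = $4,544.60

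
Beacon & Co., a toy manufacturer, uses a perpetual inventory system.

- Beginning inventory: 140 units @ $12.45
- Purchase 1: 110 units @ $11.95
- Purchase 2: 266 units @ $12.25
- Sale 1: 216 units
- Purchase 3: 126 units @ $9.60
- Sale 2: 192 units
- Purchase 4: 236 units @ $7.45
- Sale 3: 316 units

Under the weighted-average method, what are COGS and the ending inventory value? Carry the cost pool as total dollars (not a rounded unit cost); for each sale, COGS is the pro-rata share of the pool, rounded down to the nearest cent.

COGS = $7,829.08; ending inventory = $1,454.72

After Beginning: 140 on hand, pool $1,743.00 (≈ $12.4500 each)
After Purchase 1: 250 on hand, pool $3,057.50 (≈ $12.2300 each)
After Purchase 2: 516 on hand, pool $6,316.00 (≈ $12.2403 each)
Sale 1, sell 216: 216/516 × $6,316.00 → $2,643.90
After Purchase 3: 426 on hand, pool $4,881.70 (≈ $11.4594 each)
Sale 2, sell 192: 192/426 × $4,881.70 → $2,200.20
After Purchase 4: 470 on hand, pool $4,439.70 (≈ $9.4462 each)
Sale 3, sell 316: 316/470 × $4,439.70 → $2,984.98
Total COGS = $2,643.90 + $2,200.20 + $2,984.98 = $7,829.08
Ending inventory (cost pool remaining) = $1,454.72
Check: goods available $9,283.80 = COGS $7,829.08 + ending $1,454.72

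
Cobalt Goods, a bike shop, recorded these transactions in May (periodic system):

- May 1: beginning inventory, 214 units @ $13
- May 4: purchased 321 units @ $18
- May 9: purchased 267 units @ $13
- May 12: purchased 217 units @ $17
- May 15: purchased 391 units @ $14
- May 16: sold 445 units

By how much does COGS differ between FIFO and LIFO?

$548

FIFO COGS: 214 @ $13 + 231 @ $18 = $6,940
LIFO COGS: 391 @ $14 + 54 @ $17 = $6,392
Difference = |$6,940 − $6,392| = $548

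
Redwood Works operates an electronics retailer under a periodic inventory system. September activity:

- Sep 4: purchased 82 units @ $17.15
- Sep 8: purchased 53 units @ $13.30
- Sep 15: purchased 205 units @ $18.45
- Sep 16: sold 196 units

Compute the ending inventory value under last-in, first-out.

Sep 16, 196 sold [LIFO — newest first]: 196 @ $18.45 = $3,616.20
Ending inventory: 82 @ $17.15 + 53 @ $13.30 + 9 @ $18.45 = $2,277.25
Check: goods available $5,893.45 = COGS $3,616.20 + ending $2,277.25

Ending inventory = $2,277.25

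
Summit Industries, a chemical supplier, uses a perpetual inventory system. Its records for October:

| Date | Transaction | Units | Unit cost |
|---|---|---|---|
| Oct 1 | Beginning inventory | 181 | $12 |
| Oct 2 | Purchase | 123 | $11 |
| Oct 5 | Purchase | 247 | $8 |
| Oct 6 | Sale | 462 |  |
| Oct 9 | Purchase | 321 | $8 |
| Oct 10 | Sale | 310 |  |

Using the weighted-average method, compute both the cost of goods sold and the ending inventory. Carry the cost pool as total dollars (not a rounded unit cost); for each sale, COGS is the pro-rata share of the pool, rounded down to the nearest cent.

COGS = $7,225.93; ending inventory = $843.07

After Oct 1: 181 on hand, pool $2,172.00 (≈ $12.0000 each)
After Oct 2: 304 on hand, pool $3,525.00 (≈ $11.5954 each)
After Oct 5: 551 on hand, pool $5,501.00 (≈ $9.9837 each)
Oct 6, sell 462: 462/551 × $5,501.00 → $4,612.45
After Oct 9: 410 on hand, pool $3,456.55 (≈ $8.4306 each)
Oct 10, sell 310: 310/410 × $3,456.55 → $2,613.48
Total COGS = $4,612.45 + $2,613.48 = $7,225.93
Ending inventory (cost pool remaining) = $843.07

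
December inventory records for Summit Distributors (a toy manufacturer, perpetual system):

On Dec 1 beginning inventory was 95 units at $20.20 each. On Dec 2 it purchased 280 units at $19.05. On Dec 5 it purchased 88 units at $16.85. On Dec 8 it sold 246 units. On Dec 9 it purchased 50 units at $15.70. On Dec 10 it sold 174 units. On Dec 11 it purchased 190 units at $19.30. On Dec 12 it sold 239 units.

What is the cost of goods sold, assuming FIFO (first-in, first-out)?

COGS = $12,338.60

Dec 8, 246 sold [FIFO — oldest first]: 95 @ $20.20 + 151 @ $19.05 = $4,795.55
Dec 10, 174 sold [FIFO — oldest first]: 129 @ $19.05 + 45 @ $16.85 = $3,215.70
Dec 12, 239 sold [FIFO — oldest first]: 43 @ $16.85 + 50 @ $15.70 + 146 @ $19.30 = $4,327.35
Total COGS = $4,795.55 + $3,215.70 + $4,327.35 = $12,338.60
Ending inventory: 44 @ $19.30 = $849.20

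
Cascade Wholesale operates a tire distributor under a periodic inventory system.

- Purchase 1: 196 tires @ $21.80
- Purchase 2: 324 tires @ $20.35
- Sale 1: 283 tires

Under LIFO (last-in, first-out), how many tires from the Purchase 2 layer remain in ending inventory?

Sale 1 (283) [LIFO — newest first]: 283 @ $20.35 = $5,759.05
Ending inventory: 196 @ $21.80 + 41 @ $20.35 = $5,107.15
Check: goods available $10,866.20 = COGS $5,759.05 + ending $5,107.15

41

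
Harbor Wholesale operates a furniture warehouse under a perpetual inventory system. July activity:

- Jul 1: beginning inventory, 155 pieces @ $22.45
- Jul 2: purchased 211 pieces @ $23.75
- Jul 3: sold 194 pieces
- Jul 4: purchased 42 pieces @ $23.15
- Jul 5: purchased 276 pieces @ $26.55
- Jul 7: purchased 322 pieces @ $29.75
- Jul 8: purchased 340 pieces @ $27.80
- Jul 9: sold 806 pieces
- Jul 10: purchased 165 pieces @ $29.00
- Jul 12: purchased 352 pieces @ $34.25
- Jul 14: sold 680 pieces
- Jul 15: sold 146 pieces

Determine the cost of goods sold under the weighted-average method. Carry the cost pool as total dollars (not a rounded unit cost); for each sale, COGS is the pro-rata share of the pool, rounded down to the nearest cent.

COGS = $51,538.23

After Jul 1: 155 on hand, pool $3,479.75 (≈ $22.4500 each)
After Jul 2: 366 on hand, pool $8,491.00 (≈ $23.1995 each)
Jul 3, sell 194: 194/366 × $8,491.00 → $4,500.69
After Jul 4: 214 on hand, pool $4,962.61 (≈ $23.1898 each)
After Jul 5: 490 on hand, pool $12,290.41 (≈ $25.0825 each)
After Jul 7: 812 on hand, pool $21,869.91 (≈ $26.9334 each)
After Jul 8: 1152 on hand, pool $31,321.91 (≈ $27.1892 each)
Jul 9, sell 806: 806/1152 × $31,321.91 → $21,914.46
After Jul 10: 511 on hand, pool $14,192.45 (≈ $27.7739 each)
After Jul 12: 863 on hand, pool $26,248.45 (≈ $30.4154 each)
Jul 14, sell 680: 680/863 × $26,248.45 → $20,682.44
Jul 15, sell 146: 146/183 × $5,566.01 → $4,440.64
Total COGS = $4,500.69 + $21,914.46 + $20,682.44 + $4,440.64 = $51,538.23
Ending inventory (cost pool remaining) = $1,125.37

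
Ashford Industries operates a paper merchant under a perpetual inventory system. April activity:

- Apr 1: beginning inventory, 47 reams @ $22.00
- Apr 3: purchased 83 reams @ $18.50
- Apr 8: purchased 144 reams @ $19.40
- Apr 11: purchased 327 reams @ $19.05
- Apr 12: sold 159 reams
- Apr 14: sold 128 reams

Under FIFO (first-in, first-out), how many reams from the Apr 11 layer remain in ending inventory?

Apr 12, 159 sold [FIFO — oldest first]: 47 @ $22.00 + 83 @ $18.50 + 29 @ $19.40 = $3,132.10
Apr 14, 128 sold [FIFO — oldest first]: 115 @ $19.40 + 13 @ $19.05 = $2,478.65
Total COGS = $3,132.10 + $2,478.65 = $5,610.75
Ending inventory: 314 @ $19.05 = $5,981.70
Check: goods available $11,592.45 = COGS $5,610.75 + ending $5,981.70

314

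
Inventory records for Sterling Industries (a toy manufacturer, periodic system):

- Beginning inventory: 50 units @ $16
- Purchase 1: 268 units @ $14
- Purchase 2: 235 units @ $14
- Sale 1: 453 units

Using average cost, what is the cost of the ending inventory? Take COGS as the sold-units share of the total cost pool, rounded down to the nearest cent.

Ending inventory = $1,418.09

Sale 1, sell 453: 453/553 × $7,842.00 → $6,423.91
Ending inventory (cost pool remaining) = $1,418.09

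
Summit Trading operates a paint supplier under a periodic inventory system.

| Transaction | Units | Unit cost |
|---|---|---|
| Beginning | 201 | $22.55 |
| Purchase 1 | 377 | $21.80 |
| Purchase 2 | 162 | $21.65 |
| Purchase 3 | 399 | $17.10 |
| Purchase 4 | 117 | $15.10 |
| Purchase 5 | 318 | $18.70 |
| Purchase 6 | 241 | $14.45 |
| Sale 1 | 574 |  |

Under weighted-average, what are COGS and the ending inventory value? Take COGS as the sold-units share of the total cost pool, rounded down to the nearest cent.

COGS = $10,840.25; ending inventory = $23,436.85

Sale 1, sell 574: 574/1815 × $34,277.10 → $10,840.25
Ending inventory (cost pool remaining) = $23,436.85
Check: goods available $34,277.10 = COGS $10,840.25 + ending $23,436.85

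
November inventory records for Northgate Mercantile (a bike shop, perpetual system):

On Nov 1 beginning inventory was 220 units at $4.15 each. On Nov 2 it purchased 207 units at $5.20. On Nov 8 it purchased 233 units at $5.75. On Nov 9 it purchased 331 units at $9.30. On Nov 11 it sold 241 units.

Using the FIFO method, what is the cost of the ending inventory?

Nov 11, 241 sold [FIFO — oldest first]: 220 @ $4.15 + 21 @ $5.20 = $1,022.20
Ending inventory: 186 @ $5.20 + 233 @ $5.75 + 331 @ $9.30 = $5,385.25

Ending inventory = $5,385.25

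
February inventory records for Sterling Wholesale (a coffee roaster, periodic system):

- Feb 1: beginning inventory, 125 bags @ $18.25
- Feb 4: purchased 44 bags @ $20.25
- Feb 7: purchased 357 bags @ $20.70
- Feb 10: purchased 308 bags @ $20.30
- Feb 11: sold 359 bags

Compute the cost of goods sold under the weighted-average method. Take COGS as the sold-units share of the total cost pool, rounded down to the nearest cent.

COGS = $7,237.91

Feb 11, sell 359: 359/834 × $16,814.55 → $7,237.91
Ending inventory (cost pool remaining) = $9,576.64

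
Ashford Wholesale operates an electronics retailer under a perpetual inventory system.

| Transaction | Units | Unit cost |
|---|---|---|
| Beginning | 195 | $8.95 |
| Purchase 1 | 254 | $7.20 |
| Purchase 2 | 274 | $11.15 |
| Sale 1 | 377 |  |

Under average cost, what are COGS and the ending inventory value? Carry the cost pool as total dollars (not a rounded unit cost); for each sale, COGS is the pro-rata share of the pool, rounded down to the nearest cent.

COGS = $3,456.69; ending inventory = $3,172.46

After Beginning: 195 on hand, pool $1,745.25 (≈ $8.9500 each)
After Purchase 1: 449 on hand, pool $3,574.05 (≈ $7.9600 each)
After Purchase 2: 723 on hand, pool $6,629.15 (≈ $9.1689 each)
Sale 1, sell 377: 377/723 × $6,629.15 → $3,456.69
Ending inventory (cost pool remaining) = $3,172.46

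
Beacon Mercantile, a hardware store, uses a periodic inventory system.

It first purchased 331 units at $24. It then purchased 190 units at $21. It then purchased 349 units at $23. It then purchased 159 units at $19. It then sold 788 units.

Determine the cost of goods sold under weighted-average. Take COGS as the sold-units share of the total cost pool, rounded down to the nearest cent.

Sale 1, sell 788: 788/1029 × $22,982.00 → $17,599.43
Ending inventory (cost pool remaining) = $5,382.57

COGS = $17,599.43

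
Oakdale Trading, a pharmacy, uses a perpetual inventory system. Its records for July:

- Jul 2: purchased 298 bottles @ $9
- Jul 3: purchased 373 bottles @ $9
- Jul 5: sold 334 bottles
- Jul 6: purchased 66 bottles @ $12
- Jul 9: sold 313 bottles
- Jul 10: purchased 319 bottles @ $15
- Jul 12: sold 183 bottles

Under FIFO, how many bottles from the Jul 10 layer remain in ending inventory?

Jul 5, 334 sold [FIFO — oldest first]: 298 @ $9 + 36 @ $9 = $3,006
Jul 9, 313 sold [FIFO — oldest first]: 313 @ $9 = $2,817
Jul 12, 183 sold [FIFO — oldest first]: 24 @ $9 + 66 @ $12 + 93 @ $15 = $2,403
Total COGS = $3,006 + $2,817 + $2,403 = $8,226
Ending inventory: 226 @ $15 = $3,390

226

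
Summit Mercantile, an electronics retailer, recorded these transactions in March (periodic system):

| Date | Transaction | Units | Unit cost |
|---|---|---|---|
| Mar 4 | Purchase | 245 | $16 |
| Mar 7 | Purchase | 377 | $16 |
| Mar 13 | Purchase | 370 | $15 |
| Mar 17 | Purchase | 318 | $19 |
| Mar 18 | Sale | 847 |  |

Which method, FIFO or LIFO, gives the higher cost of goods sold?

LIFO

FIFO COGS: 245 @ $16 + 377 @ $16 + 225 @ $15 = $13,327
LIFO COGS: 318 @ $19 + 370 @ $15 + 159 @ $16 = $14,136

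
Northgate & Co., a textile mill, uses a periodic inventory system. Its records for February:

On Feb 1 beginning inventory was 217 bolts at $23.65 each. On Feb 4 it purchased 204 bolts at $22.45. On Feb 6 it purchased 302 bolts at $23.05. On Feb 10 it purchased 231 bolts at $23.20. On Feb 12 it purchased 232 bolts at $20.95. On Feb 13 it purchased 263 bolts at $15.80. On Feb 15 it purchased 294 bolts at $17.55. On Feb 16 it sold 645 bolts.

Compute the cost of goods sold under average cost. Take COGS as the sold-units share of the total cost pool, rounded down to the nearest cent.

Feb 16, sell 645: 645/1743 × $36,207.65 → $13,398.70
Ending inventory (cost pool remaining) = $22,808.95

COGS = $13,398.70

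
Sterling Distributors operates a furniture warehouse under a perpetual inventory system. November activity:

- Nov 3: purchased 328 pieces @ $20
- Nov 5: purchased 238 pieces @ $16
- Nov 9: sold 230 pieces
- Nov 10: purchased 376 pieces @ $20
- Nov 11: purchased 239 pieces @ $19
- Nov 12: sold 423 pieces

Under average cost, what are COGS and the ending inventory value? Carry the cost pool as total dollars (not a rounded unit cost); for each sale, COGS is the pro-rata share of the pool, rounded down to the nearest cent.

After Nov 3: 328 on hand, pool $6,560.00 (≈ $20.0000 each)
After Nov 5: 566 on hand, pool $10,368.00 (≈ $18.3180 each)
Nov 9, sell 230: 230/566 × $10,368.00 → $4,213.14
After Nov 10: 712 on hand, pool $13,674.86 (≈ $19.2063 each)
After Nov 11: 951 on hand, pool $18,215.86 (≈ $19.1544 each)
Nov 12, sell 423: 423/951 × $18,215.86 → $8,102.32
Total COGS = $4,213.14 + $8,102.32 = $12,315.46
Ending inventory (cost pool remaining) = $10,113.54
Check: goods available $22,429.00 = COGS $12,315.46 + ending $10,113.54

COGS = $12,315.46; ending inventory = $10,113.54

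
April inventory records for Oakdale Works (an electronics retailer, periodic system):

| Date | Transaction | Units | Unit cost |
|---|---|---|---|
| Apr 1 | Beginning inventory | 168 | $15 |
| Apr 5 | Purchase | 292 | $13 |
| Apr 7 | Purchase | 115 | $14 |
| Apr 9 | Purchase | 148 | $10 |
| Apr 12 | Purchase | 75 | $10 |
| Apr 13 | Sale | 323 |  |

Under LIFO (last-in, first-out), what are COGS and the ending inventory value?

Apr 13, 323 sold [LIFO — newest first]: 75 @ $10 + 148 @ $10 + 100 @ $14 = $3,630
Ending inventory: 168 @ $15 + 292 @ $13 + 15 @ $14 = $6,526
Check: goods available $10,156 = COGS $3,630 + ending $6,526

COGS = $3,630; ending inventory = $6,526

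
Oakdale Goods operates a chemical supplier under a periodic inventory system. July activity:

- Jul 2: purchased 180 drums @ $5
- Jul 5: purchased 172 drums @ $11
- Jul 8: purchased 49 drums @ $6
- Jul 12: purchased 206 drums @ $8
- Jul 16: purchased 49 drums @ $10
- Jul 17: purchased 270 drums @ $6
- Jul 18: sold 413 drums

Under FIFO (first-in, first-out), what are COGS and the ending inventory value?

COGS = $3,182; ending inventory = $3,662

Jul 18, 413 sold [FIFO — oldest first]: 180 @ $5 + 172 @ $11 + 49 @ $6 + 12 @ $8 = $3,182
Ending inventory: 194 @ $8 + 49 @ $10 + 270 @ $6 = $3,662
Check: goods available $6,844 = COGS $3,182 + ending $3,662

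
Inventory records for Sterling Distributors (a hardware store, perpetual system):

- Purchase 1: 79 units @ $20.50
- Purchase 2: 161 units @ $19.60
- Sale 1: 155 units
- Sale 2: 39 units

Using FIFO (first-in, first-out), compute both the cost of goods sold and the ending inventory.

Sale 1 (155) [FIFO — oldest first]: 79 @ $20.50 + 76 @ $19.60 = $3,109.10
Sale 2 (39) [FIFO — oldest first]: 39 @ $19.60 = $764.40
Total COGS = $3,109.10 + $764.40 = $3,873.50
Ending inventory: 46 @ $19.60 = $901.60
Check: goods available $4,775.10 = COGS $3,873.50 + ending $901.60

COGS = $3,873.50; ending inventory = $901.60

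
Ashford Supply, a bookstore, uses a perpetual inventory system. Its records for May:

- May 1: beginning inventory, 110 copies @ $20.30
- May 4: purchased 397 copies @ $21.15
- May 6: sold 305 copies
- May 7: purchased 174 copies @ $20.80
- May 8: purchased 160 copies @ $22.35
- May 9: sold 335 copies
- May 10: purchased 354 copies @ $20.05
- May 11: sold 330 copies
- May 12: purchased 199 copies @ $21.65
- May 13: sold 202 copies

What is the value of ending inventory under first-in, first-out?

May 6, 305 sold [FIFO — oldest first]: 110 @ $20.30 + 195 @ $21.15 = $6,357.25
May 9, 335 sold [FIFO — oldest first]: 202 @ $21.15 + 133 @ $20.80 = $7,038.70
May 11, 330 sold [FIFO — oldest first]: 41 @ $20.80 + 160 @ $22.35 + 129 @ $20.05 = $7,015.25
May 13, 202 sold [FIFO — oldest first]: 202 @ $20.05 = $4,050.10
Total COGS = $6,357.25 + $7,038.70 + $7,015.25 + $4,050.10 = $24,461.30
Ending inventory: 23 @ $20.05 + 199 @ $21.65 = $4,769.50

Ending inventory = $4,769.50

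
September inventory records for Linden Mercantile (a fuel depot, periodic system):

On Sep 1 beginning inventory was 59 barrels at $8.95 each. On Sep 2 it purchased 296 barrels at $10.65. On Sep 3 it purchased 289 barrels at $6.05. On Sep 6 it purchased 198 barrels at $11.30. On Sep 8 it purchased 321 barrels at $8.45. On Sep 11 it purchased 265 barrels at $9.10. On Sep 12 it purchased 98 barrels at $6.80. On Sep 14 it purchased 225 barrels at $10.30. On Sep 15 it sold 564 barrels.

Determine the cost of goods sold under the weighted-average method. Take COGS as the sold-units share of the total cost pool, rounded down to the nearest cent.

COGS = $5,080.87

Sep 15, sell 564: 564/1751 × $15,774.15 → $5,080.87
Ending inventory (cost pool remaining) = $10,693.28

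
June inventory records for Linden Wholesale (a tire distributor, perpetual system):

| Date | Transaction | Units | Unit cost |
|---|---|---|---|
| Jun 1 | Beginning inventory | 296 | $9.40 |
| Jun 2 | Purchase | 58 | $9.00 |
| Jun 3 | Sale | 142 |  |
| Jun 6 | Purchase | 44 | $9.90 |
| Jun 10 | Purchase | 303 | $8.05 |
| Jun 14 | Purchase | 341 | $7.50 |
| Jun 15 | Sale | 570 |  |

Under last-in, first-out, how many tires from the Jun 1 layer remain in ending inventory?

Jun 3, 142 sold [LIFO — newest first]: 58 @ $9.00 + 84 @ $9.40 = $1,311.60
Jun 15, 570 sold [LIFO — newest first]: 341 @ $7.50 + 229 @ $8.05 = $4,400.95
Total COGS = $1,311.60 + $4,400.95 = $5,712.55
Ending inventory: 212 @ $9.40 + 44 @ $9.90 + 74 @ $8.05 = $3,024.10
Check: goods available $8,736.65 = COGS $5,712.55 + ending $3,024.10

212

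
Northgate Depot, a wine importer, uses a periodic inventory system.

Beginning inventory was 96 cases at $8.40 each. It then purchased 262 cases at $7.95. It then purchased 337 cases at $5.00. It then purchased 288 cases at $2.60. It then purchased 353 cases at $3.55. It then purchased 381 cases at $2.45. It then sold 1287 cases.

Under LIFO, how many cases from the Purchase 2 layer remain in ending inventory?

72

Sale 1 (1287) [LIFO — newest first]: 381 @ $2.45 + 353 @ $3.55 + 288 @ $2.60 + 265 @ $5.00 = $4,260.40
Ending inventory: 96 @ $8.40 + 262 @ $7.95 + 72 @ $5.00 = $3,249.30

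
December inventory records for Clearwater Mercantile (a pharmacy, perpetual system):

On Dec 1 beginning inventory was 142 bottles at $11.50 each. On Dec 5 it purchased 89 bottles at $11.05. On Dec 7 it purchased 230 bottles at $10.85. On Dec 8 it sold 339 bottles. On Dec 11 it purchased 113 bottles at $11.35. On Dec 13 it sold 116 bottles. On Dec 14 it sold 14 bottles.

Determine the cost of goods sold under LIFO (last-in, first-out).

Dec 8, 339 sold [LIFO — newest first]: 230 @ $10.85 + 89 @ $11.05 + 20 @ $11.50 = $3,708.95
Dec 13, 116 sold [LIFO — newest first]: 113 @ $11.35 + 3 @ $11.50 = $1,317.05
Dec 14, 14 sold [LIFO — newest first]: 14 @ $11.50 = $161.00
Total COGS = $3,708.95 + $1,317.05 + $161.00 = $5,187.00
Ending inventory: 105 @ $11.50 = $1,207.50

COGS = $5,187.00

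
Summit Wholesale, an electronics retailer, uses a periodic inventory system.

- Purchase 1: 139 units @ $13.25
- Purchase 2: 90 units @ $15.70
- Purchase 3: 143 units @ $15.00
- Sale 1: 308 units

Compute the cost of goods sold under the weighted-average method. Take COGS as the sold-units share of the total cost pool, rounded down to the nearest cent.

COGS = $4,470.76

Sale 1, sell 308: 308/372 × $5,399.75 → $4,470.76
Ending inventory (cost pool remaining) = $928.99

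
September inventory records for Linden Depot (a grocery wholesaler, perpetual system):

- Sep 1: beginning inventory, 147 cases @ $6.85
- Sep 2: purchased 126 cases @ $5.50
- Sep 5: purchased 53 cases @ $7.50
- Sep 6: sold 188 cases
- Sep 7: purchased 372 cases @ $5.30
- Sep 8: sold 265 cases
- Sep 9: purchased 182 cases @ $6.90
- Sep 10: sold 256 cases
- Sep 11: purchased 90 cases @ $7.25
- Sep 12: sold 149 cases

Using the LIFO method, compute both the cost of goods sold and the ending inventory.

Sep 6, 188 sold [LIFO — newest first]: 53 @ $7.50 + 126 @ $5.50 + 9 @ $6.85 = $1,152.15
Sep 8, 265 sold [LIFO — newest first]: 265 @ $5.30 = $1,404.50
Sep 10, 256 sold [LIFO — newest first]: 182 @ $6.90 + 74 @ $5.30 = $1,648.00
Sep 12, 149 sold [LIFO — newest first]: 90 @ $7.25 + 33 @ $5.30 + 26 @ $6.85 = $1,005.50
Total COGS = $1,152.15 + $1,404.50 + $1,648.00 + $1,005.50 = $5,210.15
Ending inventory: 112 @ $6.85 = $767.20

COGS = $5,210.15; ending inventory = $767.20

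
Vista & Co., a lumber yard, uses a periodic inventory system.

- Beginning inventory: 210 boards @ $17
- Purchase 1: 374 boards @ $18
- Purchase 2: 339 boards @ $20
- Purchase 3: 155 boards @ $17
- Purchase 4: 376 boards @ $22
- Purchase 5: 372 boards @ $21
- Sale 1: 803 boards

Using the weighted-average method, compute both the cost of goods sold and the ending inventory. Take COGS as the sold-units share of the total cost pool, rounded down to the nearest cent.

Sale 1, sell 803: 803/1826 × $35,801.00 → $15,743.81
Ending inventory (cost pool remaining) = $20,057.19

COGS = $15,743.81; ending inventory = $20,057.19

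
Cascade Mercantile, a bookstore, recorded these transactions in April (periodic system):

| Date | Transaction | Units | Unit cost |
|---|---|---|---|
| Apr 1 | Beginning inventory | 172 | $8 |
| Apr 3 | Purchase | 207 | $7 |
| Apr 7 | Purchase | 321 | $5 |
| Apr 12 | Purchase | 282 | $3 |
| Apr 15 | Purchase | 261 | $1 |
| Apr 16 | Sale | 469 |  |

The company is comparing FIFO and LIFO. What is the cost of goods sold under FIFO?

COGS = $3,275

FIFO COGS: 172 @ $8 + 207 @ $7 + 90 @ $5 = $3,275
LIFO COGS: 261 @ $1 + 208 @ $3 = $885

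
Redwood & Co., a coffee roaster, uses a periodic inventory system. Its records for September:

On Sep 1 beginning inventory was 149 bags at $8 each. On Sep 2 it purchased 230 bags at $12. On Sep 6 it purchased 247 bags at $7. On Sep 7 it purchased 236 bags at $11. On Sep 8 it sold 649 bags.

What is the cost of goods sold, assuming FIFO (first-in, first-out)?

COGS = $5,934

Sep 8, 649 sold [FIFO — oldest first]: 149 @ $8 + 230 @ $12 + 247 @ $7 + 23 @ $11 = $5,934
Ending inventory: 213 @ $11 = $2,343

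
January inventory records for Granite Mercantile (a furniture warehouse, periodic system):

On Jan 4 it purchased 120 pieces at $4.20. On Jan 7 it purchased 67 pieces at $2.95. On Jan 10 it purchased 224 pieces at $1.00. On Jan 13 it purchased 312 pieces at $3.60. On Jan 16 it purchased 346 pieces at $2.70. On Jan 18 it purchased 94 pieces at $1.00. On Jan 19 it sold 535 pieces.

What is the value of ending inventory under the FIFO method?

Ending inventory = $1,705.00

Jan 19, 535 sold [FIFO — oldest first]: 120 @ $4.20 + 67 @ $2.95 + 224 @ $1.00 + 124 @ $3.60 = $1,372.05
Ending inventory: 188 @ $3.60 + 346 @ $2.70 + 94 @ $1.00 = $1,705.00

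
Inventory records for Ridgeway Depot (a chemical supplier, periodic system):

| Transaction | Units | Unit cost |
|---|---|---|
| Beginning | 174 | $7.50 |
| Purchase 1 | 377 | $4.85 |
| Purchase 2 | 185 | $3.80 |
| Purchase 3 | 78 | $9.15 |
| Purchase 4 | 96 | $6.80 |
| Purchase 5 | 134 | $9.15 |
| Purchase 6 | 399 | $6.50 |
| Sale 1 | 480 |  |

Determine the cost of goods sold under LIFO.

Sale 1 (480) [LIFO — newest first]: 399 @ $6.50 + 81 @ $9.15 = $3,334.65
Ending inventory: 174 @ $7.50 + 377 @ $4.85 + 185 @ $3.80 + 78 @ $9.15 + 96 @ $6.80 + 53 @ $9.15 = $5,687.90

COGS = $3,334.65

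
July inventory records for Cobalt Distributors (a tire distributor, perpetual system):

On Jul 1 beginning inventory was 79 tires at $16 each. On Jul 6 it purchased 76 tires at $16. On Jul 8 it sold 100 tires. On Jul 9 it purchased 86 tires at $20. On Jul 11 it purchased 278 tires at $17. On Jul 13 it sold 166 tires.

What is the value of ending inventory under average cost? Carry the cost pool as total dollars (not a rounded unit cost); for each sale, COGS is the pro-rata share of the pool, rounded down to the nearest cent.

After Jul 1: 79 on hand, pool $1,264.00 (≈ $16.0000 each)
After Jul 6: 155 on hand, pool $2,480.00 (≈ $16.0000 each)
Jul 8, sell 100: 100/155 × $2,480.00 → $1,600.00
After Jul 9: 141 on hand, pool $2,600.00 (≈ $18.4397 each)
After Jul 11: 419 on hand, pool $7,326.00 (≈ $17.4845 each)
Jul 13, sell 166: 166/419 × $7,326.00 → $2,902.42
Total COGS = $1,600.00 + $2,902.42 = $4,502.42
Ending inventory (cost pool remaining) = $4,423.58

Ending inventory = $4,423.58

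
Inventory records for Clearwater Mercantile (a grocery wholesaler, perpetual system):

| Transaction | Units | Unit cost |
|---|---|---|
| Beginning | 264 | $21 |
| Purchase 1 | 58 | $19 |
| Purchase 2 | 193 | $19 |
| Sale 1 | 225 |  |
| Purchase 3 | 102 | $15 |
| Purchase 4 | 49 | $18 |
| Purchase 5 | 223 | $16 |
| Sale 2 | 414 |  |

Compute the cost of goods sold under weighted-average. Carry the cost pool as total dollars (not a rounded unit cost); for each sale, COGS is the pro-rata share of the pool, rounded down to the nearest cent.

COGS = $11,854.99

After Beginning: 264 on hand, pool $5,544.00 (≈ $21.0000 each)
After Purchase 1: 322 on hand, pool $6,646.00 (≈ $20.6398 each)
After Purchase 2: 515 on hand, pool $10,313.00 (≈ $20.0252 each)
Sale 1, sell 225: 225/515 × $10,313.00 → $4,505.67
After Purchase 3: 392 on hand, pool $7,337.33 (≈ $18.7177 each)
After Purchase 4: 441 on hand, pool $8,219.33 (≈ $18.6379 each)
After Purchase 5: 664 on hand, pool $11,787.33 (≈ $17.7520 each)
Sale 2, sell 414: 414/664 × $11,787.33 → $7,349.32
Total COGS = $4,505.67 + $7,349.32 = $11,854.99
Ending inventory (cost pool remaining) = $4,438.01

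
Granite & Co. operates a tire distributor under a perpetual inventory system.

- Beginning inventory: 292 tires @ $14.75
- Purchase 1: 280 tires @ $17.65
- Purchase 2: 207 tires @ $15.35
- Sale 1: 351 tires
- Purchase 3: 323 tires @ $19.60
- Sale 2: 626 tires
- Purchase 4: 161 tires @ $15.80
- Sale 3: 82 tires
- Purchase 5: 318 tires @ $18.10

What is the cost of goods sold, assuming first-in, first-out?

COGS = $17,914.45

Sale 1 (351) [FIFO — oldest first]: 292 @ $14.75 + 59 @ $17.65 = $5,348.35
Sale 2 (626) [FIFO — oldest first]: 221 @ $17.65 + 207 @ $15.35 + 198 @ $19.60 = $10,958.90
Sale 3 (82) [FIFO — oldest first]: 82 @ $19.60 = $1,607.20
Total COGS = $5,348.35 + $10,958.90 + $1,607.20 = $17,914.45
Ending inventory: 43 @ $19.60 + 161 @ $15.80 + 318 @ $18.10 = $9,142.40
Check: goods available $27,056.85 = COGS $17,914.45 + ending $9,142.40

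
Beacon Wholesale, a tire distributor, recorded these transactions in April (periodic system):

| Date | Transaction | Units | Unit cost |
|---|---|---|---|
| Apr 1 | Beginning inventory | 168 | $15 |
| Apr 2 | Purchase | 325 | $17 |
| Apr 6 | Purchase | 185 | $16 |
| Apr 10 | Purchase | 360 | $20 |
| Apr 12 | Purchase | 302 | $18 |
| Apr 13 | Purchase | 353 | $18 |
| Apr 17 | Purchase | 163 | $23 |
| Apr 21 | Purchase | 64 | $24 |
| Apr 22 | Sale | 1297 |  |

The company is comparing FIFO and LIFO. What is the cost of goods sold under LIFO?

FIFO COGS: 168 @ $15 + 325 @ $17 + 185 @ $16 + 360 @ $20 + 259 @ $18 = $22,867
LIFO COGS: 64 @ $24 + 163 @ $23 + 353 @ $18 + 302 @ $18 + 360 @ $20 + 55 @ $16 = $25,155

COGS = $25,155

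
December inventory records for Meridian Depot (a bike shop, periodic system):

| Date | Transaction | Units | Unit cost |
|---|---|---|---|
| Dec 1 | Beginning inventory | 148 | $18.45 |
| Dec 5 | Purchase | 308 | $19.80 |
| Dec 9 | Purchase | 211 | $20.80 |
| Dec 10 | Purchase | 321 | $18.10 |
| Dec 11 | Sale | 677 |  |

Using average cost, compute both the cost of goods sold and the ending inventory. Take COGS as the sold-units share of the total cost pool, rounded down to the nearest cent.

COGS = $13,038.34; ending inventory = $5,989.56

Dec 11, sell 677: 677/988 × $19,027.90 → $13,038.34
Ending inventory (cost pool remaining) = $5,989.56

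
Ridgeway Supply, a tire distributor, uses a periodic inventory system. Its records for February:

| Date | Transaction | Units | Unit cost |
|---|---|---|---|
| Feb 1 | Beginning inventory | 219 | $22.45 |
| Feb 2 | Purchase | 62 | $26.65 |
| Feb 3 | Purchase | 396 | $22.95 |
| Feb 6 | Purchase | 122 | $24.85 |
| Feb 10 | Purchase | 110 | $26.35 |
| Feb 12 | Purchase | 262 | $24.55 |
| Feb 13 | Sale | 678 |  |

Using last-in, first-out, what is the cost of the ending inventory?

Ending inventory = $11,434.25

Feb 13, 678 sold [LIFO — newest first]: 262 @ $24.55 + 110 @ $26.35 + 122 @ $24.85 + 184 @ $22.95 = $16,585.10
Ending inventory: 219 @ $22.45 + 62 @ $26.65 + 212 @ $22.95 = $11,434.25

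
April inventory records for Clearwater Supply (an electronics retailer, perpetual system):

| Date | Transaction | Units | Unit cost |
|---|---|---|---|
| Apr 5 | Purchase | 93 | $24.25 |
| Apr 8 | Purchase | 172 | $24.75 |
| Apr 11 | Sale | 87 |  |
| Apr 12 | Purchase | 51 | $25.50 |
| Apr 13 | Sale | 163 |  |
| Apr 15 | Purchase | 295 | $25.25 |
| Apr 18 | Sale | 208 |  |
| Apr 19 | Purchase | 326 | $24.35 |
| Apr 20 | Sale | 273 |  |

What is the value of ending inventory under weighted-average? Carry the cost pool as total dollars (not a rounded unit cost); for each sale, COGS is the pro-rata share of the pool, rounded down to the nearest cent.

After Apr 5: 93 on hand, pool $2,255.25 (≈ $24.2500 each)
After Apr 8: 265 on hand, pool $6,512.25 (≈ $24.5745 each)
Apr 11, sell 87: 87/265 × $6,512.25 → $2,137.98
After Apr 12: 229 on hand, pool $5,674.77 (≈ $24.7807 each)
Apr 13, sell 163: 163/229 × $5,674.77 → $4,039.24
After Apr 15: 361 on hand, pool $9,084.28 (≈ $25.1642 each)
Apr 18, sell 208: 208/361 × $9,084.28 → $5,234.15
After Apr 19: 479 on hand, pool $11,788.23 (≈ $24.6101 each)
Apr 20, sell 273: 273/479 × $11,788.23 → $6,718.55
Total COGS = $2,137.98 + $4,039.24 + $5,234.15 + $6,718.55 = $18,129.92
Ending inventory (cost pool remaining) = $5,069.68

Ending inventory = $5,069.68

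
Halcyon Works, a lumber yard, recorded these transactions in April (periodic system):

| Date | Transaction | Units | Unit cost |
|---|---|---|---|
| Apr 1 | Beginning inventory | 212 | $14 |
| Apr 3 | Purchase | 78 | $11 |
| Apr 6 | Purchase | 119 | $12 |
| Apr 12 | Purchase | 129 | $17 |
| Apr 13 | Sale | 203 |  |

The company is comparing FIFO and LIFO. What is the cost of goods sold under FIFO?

COGS = $2,842

FIFO COGS: 203 @ $14 = $2,842
LIFO COGS: 129 @ $17 + 74 @ $12 = $3,081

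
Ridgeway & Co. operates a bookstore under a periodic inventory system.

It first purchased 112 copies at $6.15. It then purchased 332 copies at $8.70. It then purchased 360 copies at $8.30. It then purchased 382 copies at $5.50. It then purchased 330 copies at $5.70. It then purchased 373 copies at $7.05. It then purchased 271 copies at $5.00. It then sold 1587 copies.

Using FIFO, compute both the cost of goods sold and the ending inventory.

Sale 1 (1587) [FIFO — oldest first]: 112 @ $6.15 + 332 @ $8.70 + 360 @ $8.30 + 382 @ $5.50 + 330 @ $5.70 + 71 @ $7.05 = $11,047.75
Ending inventory: 302 @ $7.05 + 271 @ $5.00 = $3,484.10

COGS = $11,047.75; ending inventory = $3,484.10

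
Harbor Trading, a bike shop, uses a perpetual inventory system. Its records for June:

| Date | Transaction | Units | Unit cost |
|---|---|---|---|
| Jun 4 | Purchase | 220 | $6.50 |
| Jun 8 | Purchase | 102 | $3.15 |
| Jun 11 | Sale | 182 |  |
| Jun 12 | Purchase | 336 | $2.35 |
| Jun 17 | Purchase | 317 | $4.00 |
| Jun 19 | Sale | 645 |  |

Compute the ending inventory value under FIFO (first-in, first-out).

Jun 11, 182 sold [FIFO — oldest first]: 182 @ $6.50 = $1,183.00
Jun 19, 645 sold [FIFO — oldest first]: 38 @ $6.50 + 102 @ $3.15 + 336 @ $2.35 + 169 @ $4.00 = $2,033.90
Total COGS = $1,183.00 + $2,033.90 = $3,216.90
Ending inventory: 148 @ $4.00 = $592.00
Check: goods available $3,808.90 = COGS $3,216.90 + ending $592.00

Ending inventory = $592.00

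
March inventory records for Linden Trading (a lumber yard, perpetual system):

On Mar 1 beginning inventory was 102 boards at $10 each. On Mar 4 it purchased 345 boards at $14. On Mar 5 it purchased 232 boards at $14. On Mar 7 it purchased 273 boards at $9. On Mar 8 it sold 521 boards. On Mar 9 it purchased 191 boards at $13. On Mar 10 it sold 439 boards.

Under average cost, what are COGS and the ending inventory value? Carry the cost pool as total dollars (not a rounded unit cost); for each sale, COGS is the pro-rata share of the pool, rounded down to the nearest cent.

COGS = $11,768.35; ending inventory = $2,269.65

After Mar 1: 102 on hand, pool $1,020.00 (≈ $10.0000 each)
After Mar 4: 447 on hand, pool $5,850.00 (≈ $13.0872 each)
After Mar 5: 679 on hand, pool $9,098.00 (≈ $13.3991 each)
After Mar 7: 952 on hand, pool $11,555.00 (≈ $12.1376 each)
Mar 8, sell 521: 521/952 × $11,555.00 → $6,323.69
After Mar 9: 622 on hand, pool $7,714.31 (≈ $12.4024 each)
Mar 10, sell 439: 439/622 × $7,714.31 → $5,444.66
Total COGS = $6,323.69 + $5,444.66 = $11,768.35
Ending inventory (cost pool remaining) = $2,269.65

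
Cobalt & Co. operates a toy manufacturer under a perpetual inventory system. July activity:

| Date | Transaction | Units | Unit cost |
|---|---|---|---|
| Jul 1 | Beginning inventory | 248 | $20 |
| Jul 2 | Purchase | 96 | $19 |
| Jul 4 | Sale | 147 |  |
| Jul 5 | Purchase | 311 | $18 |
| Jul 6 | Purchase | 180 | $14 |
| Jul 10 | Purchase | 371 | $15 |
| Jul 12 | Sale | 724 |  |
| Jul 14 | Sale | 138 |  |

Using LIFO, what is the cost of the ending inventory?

Jul 4, 147 sold [LIFO — newest first]: 96 @ $19 + 51 @ $20 = $2,844
Jul 12, 724 sold [LIFO — newest first]: 371 @ $15 + 180 @ $14 + 173 @ $18 = $11,199
Jul 14, 138 sold [LIFO — newest first]: 138 @ $18 = $2,484
Total COGS = $2,844 + $11,199 + $2,484 = $16,527
Ending inventory: 197 @ $20 = $3,940
Check: goods available $20,467 = COGS $16,527 + ending $3,940

Ending inventory = $3,940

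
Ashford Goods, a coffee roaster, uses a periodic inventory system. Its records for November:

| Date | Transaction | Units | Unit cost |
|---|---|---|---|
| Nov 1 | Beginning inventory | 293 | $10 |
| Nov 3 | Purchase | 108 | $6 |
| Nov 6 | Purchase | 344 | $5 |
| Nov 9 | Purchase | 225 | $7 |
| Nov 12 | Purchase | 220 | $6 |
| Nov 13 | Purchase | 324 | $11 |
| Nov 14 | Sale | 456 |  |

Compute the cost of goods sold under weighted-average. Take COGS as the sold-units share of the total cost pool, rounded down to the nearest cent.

Nov 14, sell 456: 456/1514 × $11,757.00 → $3,541.07
Ending inventory (cost pool remaining) = $8,215.93
Check: goods available $11,757.00 = COGS $3,541.07 + ending $8,215.93

COGS = $3,541.07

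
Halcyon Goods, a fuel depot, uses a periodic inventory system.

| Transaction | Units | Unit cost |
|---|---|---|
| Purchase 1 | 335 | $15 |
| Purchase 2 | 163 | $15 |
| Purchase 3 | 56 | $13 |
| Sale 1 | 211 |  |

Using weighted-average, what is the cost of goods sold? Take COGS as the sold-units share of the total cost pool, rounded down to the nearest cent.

COGS = $3,122.34

Sale 1, sell 211: 211/554 × $8,198.00 → $3,122.34
Ending inventory (cost pool remaining) = $5,075.66
Check: goods available $8,198.00 = COGS $3,122.34 + ending $5,075.66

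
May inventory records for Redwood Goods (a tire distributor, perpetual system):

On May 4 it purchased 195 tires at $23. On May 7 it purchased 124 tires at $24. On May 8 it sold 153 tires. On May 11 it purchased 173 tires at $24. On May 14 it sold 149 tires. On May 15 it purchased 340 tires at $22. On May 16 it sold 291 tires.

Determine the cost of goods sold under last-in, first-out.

May 8, 153 sold [LIFO — newest first]: 124 @ $24 + 29 @ $23 = $3,643
May 14, 149 sold [LIFO — newest first]: 149 @ $24 = $3,576
May 16, 291 sold [LIFO — newest first]: 291 @ $22 = $6,402
Total COGS = $3,643 + $3,576 + $6,402 = $13,621
Ending inventory: 166 @ $23 + 24 @ $24 + 49 @ $22 = $5,472

COGS = $13,621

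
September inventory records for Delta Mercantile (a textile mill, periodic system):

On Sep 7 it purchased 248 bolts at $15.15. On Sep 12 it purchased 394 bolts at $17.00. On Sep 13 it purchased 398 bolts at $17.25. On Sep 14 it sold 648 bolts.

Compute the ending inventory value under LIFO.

Ending inventory = $6,205.20

Sep 14, 648 sold [LIFO — newest first]: 398 @ $17.25 + 250 @ $17.00 = $11,115.50
Ending inventory: 248 @ $15.15 + 144 @ $17.00 = $6,205.20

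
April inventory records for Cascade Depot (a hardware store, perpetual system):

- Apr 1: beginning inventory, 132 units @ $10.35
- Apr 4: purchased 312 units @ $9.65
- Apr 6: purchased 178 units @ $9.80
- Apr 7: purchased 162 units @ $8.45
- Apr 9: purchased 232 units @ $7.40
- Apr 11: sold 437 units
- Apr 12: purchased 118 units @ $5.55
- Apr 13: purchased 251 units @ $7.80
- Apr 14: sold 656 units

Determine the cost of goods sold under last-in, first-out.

COGS = $8,909.60

Apr 11, 437 sold [LIFO — newest first]: 232 @ $7.40 + 162 @ $8.45 + 43 @ $9.80 = $3,507.10
Apr 14, 656 sold [LIFO — newest first]: 251 @ $7.80 + 118 @ $5.55 + 135 @ $9.80 + 152 @ $9.65 = $5,402.50
Total COGS = $3,507.10 + $5,402.50 = $8,909.60
Ending inventory: 132 @ $10.35 + 160 @ $9.65 = $2,910.20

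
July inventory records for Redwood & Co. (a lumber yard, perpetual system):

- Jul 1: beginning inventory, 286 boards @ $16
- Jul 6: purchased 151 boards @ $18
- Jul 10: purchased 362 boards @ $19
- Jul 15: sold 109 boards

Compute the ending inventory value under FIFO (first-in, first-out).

Jul 15, 109 sold [FIFO — oldest first]: 109 @ $16 = $1,744
Ending inventory: 177 @ $16 + 151 @ $18 + 362 @ $19 = $12,428
Check: goods available $14,172 = COGS $1,744 + ending $12,428

Ending inventory = $12,428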